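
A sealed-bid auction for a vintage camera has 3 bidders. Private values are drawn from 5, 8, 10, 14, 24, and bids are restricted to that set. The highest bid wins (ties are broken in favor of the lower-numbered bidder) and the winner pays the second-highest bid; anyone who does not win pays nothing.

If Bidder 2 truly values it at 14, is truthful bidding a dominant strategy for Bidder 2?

Yes

Check each profile of the others' bids and compare truth against every alternative bid.
Others bid (5, 5): truth gives 9, best alternative gives 9.
Others bid (5, 8): truth gives 6, best alternative gives 6.
Others bid (8, 5): truth gives 6, best alternative gives 6.
Others bid (8, 8): truth gives 6, best alternative gives 6.
Others bid (5, 10): truth gives 4, best alternative gives 4.
Others bid (8, 10): truth gives 4, best alternative gives 4.
(Remaining 19 profiles checked similarly; truth is weakly best in each.)
In every case the truthful bid is at least as good as any alternative, so it is a dominant strategy.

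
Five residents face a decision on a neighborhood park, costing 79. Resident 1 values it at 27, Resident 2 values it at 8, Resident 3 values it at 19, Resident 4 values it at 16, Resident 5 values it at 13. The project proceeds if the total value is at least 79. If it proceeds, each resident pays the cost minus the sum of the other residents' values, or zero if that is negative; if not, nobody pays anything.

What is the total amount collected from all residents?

63

Total value 83 ≥ cost 79, so it is built.
Resident 1: others sum to 56; max(0, 79 - 56) = 23.
Resident 2: others sum to 75; max(0, 79 - 75) = 4.
Resident 3: others sum to 64; max(0, 79 - 64) = 15.
Resident 4: others sum to 67; max(0, 79 - 67) = 12.
Resident 5: others sum to 70; max(0, 79 - 70) = 9.
Total collected = 23 + 4 + 15 + 12 + 9 = 63.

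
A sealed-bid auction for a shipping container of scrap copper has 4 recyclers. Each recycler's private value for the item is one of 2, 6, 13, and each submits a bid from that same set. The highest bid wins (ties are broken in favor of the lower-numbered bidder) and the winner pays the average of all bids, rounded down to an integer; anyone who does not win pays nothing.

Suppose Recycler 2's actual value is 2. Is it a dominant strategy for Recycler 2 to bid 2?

Yes

Check each profile of the others' bids and compare truth against every alternative bid.
Others bid (2, 6, 6): truth gives 0, best alternative gives -3.
Others bid (2, 2, 6): truth gives 0, best alternative gives -2.
Others bid (2, 6, 2): truth gives 0, best alternative gives -2.
Others bid (2, 2, 2): truth gives 0, best alternative gives -1.
Others bid (2, 2, 13): truth gives 0, best alternative gives 0.
Others bid (2, 6, 13): truth gives 0, best alternative gives 0.
(Remaining 21 profiles checked similarly; truth is weakly best in each.)
In every case the truthful bid is at least as good as any alternative, so it is a dominant strategy.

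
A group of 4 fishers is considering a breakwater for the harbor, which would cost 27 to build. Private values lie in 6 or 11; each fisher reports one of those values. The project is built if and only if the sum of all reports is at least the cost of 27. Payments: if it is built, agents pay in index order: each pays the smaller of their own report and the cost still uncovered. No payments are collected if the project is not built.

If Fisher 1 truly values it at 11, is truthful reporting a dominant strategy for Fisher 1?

No

Consider the case where Fisher 2 reports 6, Fisher 3 reports 6 and Fisher 4 reports 11.
Truthful report 11: project built, pays 11, utility 11 - 11 = 0.
Report 6 instead: project built, pays 6, utility 11 - 6 = 5.
Since 5 > 0, reporting 6 is strictly better here, so truthful reporting is not dominant.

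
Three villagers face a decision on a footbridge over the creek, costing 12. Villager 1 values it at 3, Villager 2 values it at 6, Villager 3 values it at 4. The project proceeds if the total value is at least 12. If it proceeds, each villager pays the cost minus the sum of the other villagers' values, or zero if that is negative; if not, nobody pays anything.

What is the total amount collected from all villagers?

10

Total value 13 ≥ cost 12, so it is built.
Villager 1: others sum to 10; max(0, 12 - 10) = 2.
Villager 2: others sum to 7; max(0, 12 - 7) = 5.
Villager 3: others sum to 9; max(0, 12 - 9) = 3.
Total collected = 2 + 5 + 3 = 10.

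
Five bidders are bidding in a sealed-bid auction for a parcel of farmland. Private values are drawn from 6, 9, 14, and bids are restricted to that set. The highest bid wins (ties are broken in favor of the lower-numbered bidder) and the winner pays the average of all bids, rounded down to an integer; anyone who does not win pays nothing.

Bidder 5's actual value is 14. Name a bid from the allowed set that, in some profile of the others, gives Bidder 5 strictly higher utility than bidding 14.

Suppose Bidder 1 bids 6, Bidder 2 bids 6, Bidder 3 bids 6 and Bidder 4 bids 6.
Bid 14: wins, pays 7, utility 14 - 7 = 7.
Bid 9: wins, pays 6, utility 14 - 6 = 8.
So bidding 9 beats truth here (8 > 7).

9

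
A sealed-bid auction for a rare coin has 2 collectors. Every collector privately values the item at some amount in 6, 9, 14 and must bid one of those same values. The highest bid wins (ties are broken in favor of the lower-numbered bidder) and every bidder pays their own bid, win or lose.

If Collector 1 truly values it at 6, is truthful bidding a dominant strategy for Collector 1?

Consider the case where Collector 2 bids 9.
Truthful bid 6: loses but pays 6, utility -6.
Bid 9 instead: wins, pays 9, utility 6 - 9 = -3.
Since -3 > -6, bidding 9 is strictly better here, so truthful bidding is not dominant.

No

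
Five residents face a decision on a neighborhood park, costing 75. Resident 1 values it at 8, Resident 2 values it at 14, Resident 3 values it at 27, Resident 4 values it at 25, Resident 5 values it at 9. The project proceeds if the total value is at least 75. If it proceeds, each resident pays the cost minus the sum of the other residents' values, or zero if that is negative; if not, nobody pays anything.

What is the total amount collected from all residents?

43

Total value 83 ≥ cost 75, so it is built.
Resident 1: others sum to 75; max(0, 75 - 75) = 0.
Resident 2: others sum to 69; max(0, 75 - 69) = 6.
Resident 3: others sum to 56; max(0, 75 - 56) = 19.
Resident 4: others sum to 58; max(0, 75 - 58) = 17.
Resident 5: others sum to 74; max(0, 75 - 74) = 1.
Total collected = 0 + 6 + 19 + 17 + 1 = 43.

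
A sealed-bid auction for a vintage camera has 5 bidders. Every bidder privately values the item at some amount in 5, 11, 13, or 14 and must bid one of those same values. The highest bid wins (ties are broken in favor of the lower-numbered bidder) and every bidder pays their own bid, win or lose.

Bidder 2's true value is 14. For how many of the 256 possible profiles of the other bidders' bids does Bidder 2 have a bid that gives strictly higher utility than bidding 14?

118

Others bid (5, 5, 5, 5): truth gives 0; bid 11 gives 3 > 0. Violating.
Others bid (5, 5, 5, 11): truth gives 0; bid 11 gives 3 > 0. Violating.
Others bid (5, 5, 5, 13): truth gives 0; bid 13 gives 1 > 0. Violating.
Others bid (5, 5, 11, 5): truth gives 0; bid 11 gives 3 > 0. Violating.
Others bid (5, 5, 5, 14): truth gives 0; no alternative beats it.
Others bid (5, 5, 11, 14): truth gives 0; no alternative beats it.
(Checking all 256 profiles: 118 have a profitable deviation, 138 do not.)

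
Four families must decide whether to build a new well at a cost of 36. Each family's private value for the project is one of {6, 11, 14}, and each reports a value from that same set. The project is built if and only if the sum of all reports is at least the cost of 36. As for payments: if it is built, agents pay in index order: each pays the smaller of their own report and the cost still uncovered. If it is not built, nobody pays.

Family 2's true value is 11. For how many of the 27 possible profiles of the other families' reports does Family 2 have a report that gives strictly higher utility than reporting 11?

Others report (6, 11, 14): truth gives 0; report 6 gives 5 > 0. Violating.
Others report (6, 14, 11): truth gives 0; report 6 gives 5 > 0. Violating.
Others report (6, 14, 14): truth gives 0; report 6 gives 5 > 0. Violating.
Others report (11, 6, 14): truth gives 0; report 6 gives 5 > 0. Violating.
Others report (6, 6, 6): truth gives 0; no alternative beats it.
Others report (6, 6, 11): truth gives 0; no alternative beats it.
(Checking all 27 profiles: 17 have a profitable deviation, 10 do not.)

17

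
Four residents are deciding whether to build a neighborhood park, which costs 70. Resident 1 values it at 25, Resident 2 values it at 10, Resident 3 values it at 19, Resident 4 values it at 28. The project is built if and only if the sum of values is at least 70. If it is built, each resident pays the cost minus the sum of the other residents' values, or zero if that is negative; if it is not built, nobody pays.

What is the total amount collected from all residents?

36

Total value 82 ≥ cost 70, so it is built.
Resident 1: others sum to 57; max(0, 70 - 57) = 13.
Resident 2: others sum to 72; max(0, 70 - 72) = 0.
Resident 3: others sum to 63; max(0, 70 - 63) = 7.
Resident 4: others sum to 54; max(0, 70 - 54) = 16.
Total collected = 13 + 0 + 7 + 16 = 36.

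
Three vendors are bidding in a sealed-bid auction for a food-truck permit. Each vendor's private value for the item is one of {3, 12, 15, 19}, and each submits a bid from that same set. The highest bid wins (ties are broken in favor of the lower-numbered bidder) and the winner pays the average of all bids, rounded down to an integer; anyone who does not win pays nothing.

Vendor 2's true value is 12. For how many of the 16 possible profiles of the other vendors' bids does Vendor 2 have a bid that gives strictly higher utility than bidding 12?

2

Others bid (3, 15): truth gives 0; bid 15 gives 1 > 0. Violating.
Others bid (12, 3): truth gives 0; bid 15 gives 2 > 0. Violating.
Others bid (3, 3): truth gives 6; no alternative beats it.
Others bid (3, 12): truth gives 3; no alternative beats it.
(Checking all 16 profiles: 2 have a profitable deviation, 14 do not.)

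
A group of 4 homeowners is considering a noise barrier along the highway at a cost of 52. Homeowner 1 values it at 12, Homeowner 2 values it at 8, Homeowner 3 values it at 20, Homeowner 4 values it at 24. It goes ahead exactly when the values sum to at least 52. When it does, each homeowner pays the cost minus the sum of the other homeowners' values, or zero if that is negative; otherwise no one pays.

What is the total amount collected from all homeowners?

20

Total value 64 ≥ cost 52, so it is built.
Homeowner 1: others sum to 52; max(0, 52 - 52) = 0.
Homeowner 2: others sum to 56; max(0, 52 - 56) = 0.
Homeowner 3: others sum to 44; max(0, 52 - 44) = 8.
Homeowner 4: others sum to 40; max(0, 52 - 40) = 12.
Total collected = 0 + 0 + 8 + 12 = 20.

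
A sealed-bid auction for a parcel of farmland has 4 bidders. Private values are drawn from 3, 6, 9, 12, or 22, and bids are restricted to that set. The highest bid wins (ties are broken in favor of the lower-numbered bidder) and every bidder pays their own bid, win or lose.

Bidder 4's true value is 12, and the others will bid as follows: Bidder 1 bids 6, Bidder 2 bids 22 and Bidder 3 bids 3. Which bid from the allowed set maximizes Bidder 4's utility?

3

Bid 3: loses but pays 3, utility -3.
Bid 6: loses but pays 6, utility -6.
Bid 9: loses but pays 9, utility -9.
Bid 12: loses but pays 12, utility -12.
Bid 22: loses but pays 22, utility -22.
The best choice is 3 with utility -3.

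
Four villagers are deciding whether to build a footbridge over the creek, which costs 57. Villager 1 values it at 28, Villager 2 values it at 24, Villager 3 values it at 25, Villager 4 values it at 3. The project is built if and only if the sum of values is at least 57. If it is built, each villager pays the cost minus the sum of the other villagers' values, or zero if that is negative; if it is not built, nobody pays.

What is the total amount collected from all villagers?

Total value 80 ≥ cost 57, so it is built.
Villager 1: others sum to 52; max(0, 57 - 52) = 5.
Villager 2: others sum to 56; max(0, 57 - 56) = 1.
Villager 3: others sum to 55; max(0, 57 - 55) = 2.
Villager 4: others sum to 77; max(0, 57 - 77) = 0.
Total collected = 5 + 1 + 2 + 0 = 8.

8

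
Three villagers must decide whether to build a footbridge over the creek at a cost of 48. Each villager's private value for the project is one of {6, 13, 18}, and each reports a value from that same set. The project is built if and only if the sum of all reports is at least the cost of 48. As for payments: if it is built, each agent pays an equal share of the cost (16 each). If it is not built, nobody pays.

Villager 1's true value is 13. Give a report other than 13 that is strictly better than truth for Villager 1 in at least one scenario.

Suppose Villager 2 reports 18 and Villager 3 reports 18.
Report 13: project built, pays 16, utility 13 - 16 = -3.
Report 6: project not built, utility 0.
So reporting 6 beats truth here (0 > -3).

6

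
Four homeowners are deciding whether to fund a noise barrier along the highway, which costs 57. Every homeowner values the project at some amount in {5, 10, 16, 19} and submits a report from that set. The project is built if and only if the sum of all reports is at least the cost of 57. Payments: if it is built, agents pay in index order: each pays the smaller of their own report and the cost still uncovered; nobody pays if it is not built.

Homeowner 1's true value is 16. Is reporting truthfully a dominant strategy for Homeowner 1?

No

Consider the case where Homeowner 2 reports 10, Homeowner 3 reports 19 and Homeowner 4 reports 19.
Truthful report 16: project built, pays 16, utility 16 - 16 = 0.
Report 10 instead: project built, pays 10, utility 16 - 10 = 6.
Since 6 > 0, reporting 10 is strictly better here, so truthful reporting is not dominant.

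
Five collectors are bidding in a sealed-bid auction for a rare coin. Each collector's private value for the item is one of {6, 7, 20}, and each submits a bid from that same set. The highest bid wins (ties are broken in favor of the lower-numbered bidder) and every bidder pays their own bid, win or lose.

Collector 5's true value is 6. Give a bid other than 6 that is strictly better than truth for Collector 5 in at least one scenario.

7

Suppose Collector 1 bids 6, Collector 2 bids 6, Collector 3 bids 6 and Collector 4 bids 6.
Bid 6: loses but pays 6, utility -6.
Bid 7: wins, pays 7, utility 6 - 7 = -1.
So bidding 7 beats truth here (-1 > -6).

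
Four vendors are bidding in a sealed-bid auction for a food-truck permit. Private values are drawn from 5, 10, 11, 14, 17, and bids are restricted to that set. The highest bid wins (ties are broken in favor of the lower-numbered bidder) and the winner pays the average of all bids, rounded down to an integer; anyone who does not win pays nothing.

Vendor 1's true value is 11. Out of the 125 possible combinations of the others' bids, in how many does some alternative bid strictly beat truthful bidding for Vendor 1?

Others bid (5, 5, 5): truth gives 5; bid 5 gives 6 > 5. Violating.
Others bid (5, 5, 14): truth gives 0; bid 14 gives 2 > 0. Violating.
Others bid (5, 10, 10): truth gives 2; bid 10 gives 3 > 2. Violating.
Others bid (5, 10, 14): truth gives 0; bid 14 gives 1 > 0. Violating.
Others bid (5, 5, 10): truth gives 4; no alternative beats it.
Others bid (5, 5, 11): truth gives 3; no alternative beats it.
(Checking all 125 profiles: 13 have a profitable deviation, 112 do not.)

13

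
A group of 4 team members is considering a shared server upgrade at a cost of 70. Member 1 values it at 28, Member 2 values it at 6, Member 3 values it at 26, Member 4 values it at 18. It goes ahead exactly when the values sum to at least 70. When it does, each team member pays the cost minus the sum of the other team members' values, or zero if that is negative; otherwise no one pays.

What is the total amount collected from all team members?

48

Total value 78 ≥ cost 70, so it is built.
Member 1: others sum to 50; max(0, 70 - 50) = 20.
Member 2: others sum to 72; max(0, 70 - 72) = 0.
Member 3: others sum to 52; max(0, 70 - 52) = 18.
Member 4: others sum to 60; max(0, 70 - 60) = 10.
Total collected = 20 + 0 + 18 + 10 = 48.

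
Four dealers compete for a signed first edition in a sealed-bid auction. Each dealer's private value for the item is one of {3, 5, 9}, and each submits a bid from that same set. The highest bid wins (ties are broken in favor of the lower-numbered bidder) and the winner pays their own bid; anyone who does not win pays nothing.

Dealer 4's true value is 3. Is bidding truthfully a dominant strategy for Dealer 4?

Yes

Check each profile of the others' bids and compare truth against every alternative bid.
Others bid (3, 3, 3): truth gives 0, best alternative gives -2.
Others bid (3, 3, 5): truth gives 0, best alternative gives 0.
Others bid (3, 3, 9): truth gives 0, best alternative gives 0.
Others bid (3, 5, 3): truth gives 0, best alternative gives 0.
Others bid (3, 5, 5): truth gives 0, best alternative gives 0.
Others bid (3, 5, 9): truth gives 0, best alternative gives 0.
(Remaining 21 profiles checked similarly; truth is weakly best in each.)
In every case the truthful bid is at least as good as any alternative, so it is a dominant strategy.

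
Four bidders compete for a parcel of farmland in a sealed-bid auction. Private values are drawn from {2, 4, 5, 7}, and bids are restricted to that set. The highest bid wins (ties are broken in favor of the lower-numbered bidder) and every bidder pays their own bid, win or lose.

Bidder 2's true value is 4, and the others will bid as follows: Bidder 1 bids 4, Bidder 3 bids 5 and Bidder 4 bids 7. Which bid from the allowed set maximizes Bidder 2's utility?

2

Bid 2: loses but pays 2, utility -2.
Bid 4: loses but pays 4, utility -4.
Bid 5: loses but pays 5, utility -5.
Bid 7: wins, pays 7, utility 4 - 7 = -3.
The best choice is 2 with utility -2.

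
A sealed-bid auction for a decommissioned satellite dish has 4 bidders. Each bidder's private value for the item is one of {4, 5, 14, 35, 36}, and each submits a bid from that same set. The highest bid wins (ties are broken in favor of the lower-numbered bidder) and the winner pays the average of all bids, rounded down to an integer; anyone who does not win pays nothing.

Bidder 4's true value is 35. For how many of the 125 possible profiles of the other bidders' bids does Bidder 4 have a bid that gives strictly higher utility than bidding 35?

44

Others bid (4, 4, 4): truth gives 24; bid 5 gives 31 > 24. Violating.
Others bid (4, 4, 5): truth gives 23; bid 14 gives 29 > 23. Violating.
Others bid (4, 4, 35): truth gives 0; bid 36 gives 16 > 0. Violating.
Others bid (4, 5, 4): truth gives 23; bid 14 gives 29 > 23. Violating.
Others bid (4, 4, 14): truth gives 21; no alternative beats it.
Others bid (4, 4, 36): truth gives 0; no alternative beats it.
(Checking all 125 profiles: 44 have a profitable deviation, 81 do not.)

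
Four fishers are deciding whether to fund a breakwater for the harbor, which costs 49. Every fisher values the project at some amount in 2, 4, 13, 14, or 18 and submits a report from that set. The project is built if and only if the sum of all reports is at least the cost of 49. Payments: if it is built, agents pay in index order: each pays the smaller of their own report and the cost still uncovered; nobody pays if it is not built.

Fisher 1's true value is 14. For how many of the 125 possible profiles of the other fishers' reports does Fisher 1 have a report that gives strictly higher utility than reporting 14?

39

Others report (2, 18, 18): truth gives 0; report 13 gives 1 > 0. Violating.
Others report (4, 14, 18): truth gives 0; report 13 gives 1 > 0. Violating.
Others report (4, 18, 14): truth gives 0; report 13 gives 1 > 0. Violating.
Others report (4, 18, 18): truth gives 0; report 13 gives 1 > 0. Violating.
Others report (2, 2, 2): truth gives 0; no alternative beats it.
Others report (2, 2, 4): truth gives 0; no alternative beats it.
(Checking all 125 profiles: 39 have a profitable deviation, 86 do not.)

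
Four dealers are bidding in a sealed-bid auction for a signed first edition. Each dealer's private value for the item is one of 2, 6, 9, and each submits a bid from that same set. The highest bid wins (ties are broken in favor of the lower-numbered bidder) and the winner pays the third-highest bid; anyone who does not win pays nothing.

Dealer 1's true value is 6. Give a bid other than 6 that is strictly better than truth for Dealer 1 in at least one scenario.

Suppose Dealer 2 bids 2, Dealer 3 bids 2 and Dealer 4 bids 9.
Bid 6: loses, pays 0, utility 0.
Bid 9: wins, pays 2, utility 6 - 2 = 4.
So bidding 9 beats truth here (4 > 0).

9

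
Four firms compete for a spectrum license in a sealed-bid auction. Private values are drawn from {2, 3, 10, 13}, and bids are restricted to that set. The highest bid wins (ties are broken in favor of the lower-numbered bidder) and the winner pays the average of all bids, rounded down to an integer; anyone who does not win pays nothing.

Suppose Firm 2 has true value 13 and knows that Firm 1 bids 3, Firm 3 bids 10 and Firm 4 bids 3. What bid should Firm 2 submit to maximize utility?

Bid 2: loses, pays 0, utility 0.
Bid 3: loses, pays 0, utility 0.
Bid 10: wins, pays 6, utility 13 - 6 = 7.
Bid 13: wins, pays 7, utility 13 - 7 = 6.
The best choice is 10 with utility 7.

10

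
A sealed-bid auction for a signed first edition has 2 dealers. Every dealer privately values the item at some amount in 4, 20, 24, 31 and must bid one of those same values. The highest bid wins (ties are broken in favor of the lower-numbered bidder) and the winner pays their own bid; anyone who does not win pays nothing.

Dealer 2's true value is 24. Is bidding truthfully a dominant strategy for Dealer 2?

Consider the case where Dealer 1 bids 4.
Truthful bid 24: wins, pays 24, utility 24 - 24 = 0.
Bid 20 instead: wins, pays 20, utility 24 - 20 = 4.
Since 4 > 0, bidding 20 is strictly better here, so truthful bidding is not dominant.

No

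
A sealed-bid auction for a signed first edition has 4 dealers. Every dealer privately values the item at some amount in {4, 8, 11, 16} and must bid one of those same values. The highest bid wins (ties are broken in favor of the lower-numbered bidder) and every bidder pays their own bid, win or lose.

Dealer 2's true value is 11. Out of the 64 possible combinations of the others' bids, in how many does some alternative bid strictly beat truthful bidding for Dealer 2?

Others bid (4, 4, 4): truth gives 0; bid 8 gives 3 > 0. Violating.
Others bid (4, 4, 8): truth gives 0; bid 8 gives 3 > 0. Violating.
Others bid (4, 4, 16): truth gives -11; bid 4 gives -4 > -11. Violating.
Others bid (4, 8, 4): truth gives 0; bid 8 gives 3 > 0. Violating.
Others bid (4, 4, 11): truth gives 0; no alternative beats it.
Others bid (4, 8, 11): truth gives 0; no alternative beats it.
(Checking all 64 profiles: 50 have a profitable deviation, 14 do not.)

50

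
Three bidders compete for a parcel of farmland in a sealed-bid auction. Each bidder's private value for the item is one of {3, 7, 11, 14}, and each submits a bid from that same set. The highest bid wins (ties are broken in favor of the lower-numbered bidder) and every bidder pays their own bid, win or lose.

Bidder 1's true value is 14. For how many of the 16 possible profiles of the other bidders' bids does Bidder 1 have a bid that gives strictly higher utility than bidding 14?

Others bid (3, 3): truth gives 0; bid 3 gives 11 > 0. Violating.
Others bid (3, 7): truth gives 0; bid 7 gives 7 > 0. Violating.
Others bid (3, 11): truth gives 0; bid 11 gives 3 > 0. Violating.
Others bid (7, 3): truth gives 0; bid 7 gives 7 > 0. Violating.
Others bid (3, 14): truth gives 0; no alternative beats it.
Others bid (7, 14): truth gives 0; no alternative beats it.
(Checking all 16 profiles: 9 have a profitable deviation, 7 do not.)

9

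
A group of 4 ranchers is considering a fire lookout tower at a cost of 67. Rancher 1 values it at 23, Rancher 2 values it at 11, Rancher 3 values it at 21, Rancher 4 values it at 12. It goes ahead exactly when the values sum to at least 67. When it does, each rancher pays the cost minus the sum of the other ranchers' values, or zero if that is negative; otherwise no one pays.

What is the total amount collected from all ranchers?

67

Total value 67 ≥ cost 67, so it is built.
Rancher 1: others sum to 44; max(0, 67 - 44) = 23.
Rancher 2: others sum to 56; max(0, 67 - 56) = 11.
Rancher 3: others sum to 46; max(0, 67 - 46) = 21.
Rancher 4: others sum to 55; max(0, 67 - 55) = 12.
Total collected = 23 + 11 + 21 + 12 = 67.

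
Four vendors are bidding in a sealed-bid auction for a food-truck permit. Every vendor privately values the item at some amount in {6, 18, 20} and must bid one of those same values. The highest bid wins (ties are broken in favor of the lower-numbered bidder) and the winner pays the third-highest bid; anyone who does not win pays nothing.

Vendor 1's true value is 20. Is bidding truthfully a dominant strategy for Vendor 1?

Check each profile of the others' bids and compare truth against every alternative bid.
Others bid (6, 6, 20): truth gives 14, best alternative gives 0.
Others bid (6, 20, 6): truth gives 14, best alternative gives 0.
Others bid (20, 6, 6): truth gives 14, best alternative gives 0.
Others bid (6, 18, 20): truth gives 2, best alternative gives 0.
Others bid (6, 20, 18): truth gives 2, best alternative gives 0.
Others bid (18, 6, 20): truth gives 2, best alternative gives 0.
(Remaining 21 profiles checked similarly; truth is weakly best in each.)
In every case the truthful bid is at least as good as any alternative, so it is a dominant strategy.

Yes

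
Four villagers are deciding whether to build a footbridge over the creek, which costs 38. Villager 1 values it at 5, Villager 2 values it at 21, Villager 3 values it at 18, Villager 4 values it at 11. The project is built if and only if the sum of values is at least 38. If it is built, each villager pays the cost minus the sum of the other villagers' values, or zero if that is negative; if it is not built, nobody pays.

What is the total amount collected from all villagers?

5

Total value 55 ≥ cost 38, so it is built.
Villager 1: others sum to 50; max(0, 38 - 50) = 0.
Villager 2: others sum to 34; max(0, 38 - 34) = 4.
Villager 3: others sum to 37; max(0, 38 - 37) = 1.
Villager 4: others sum to 44; max(0, 38 - 44) = 0.
Total collected = 0 + 4 + 1 + 0 = 5.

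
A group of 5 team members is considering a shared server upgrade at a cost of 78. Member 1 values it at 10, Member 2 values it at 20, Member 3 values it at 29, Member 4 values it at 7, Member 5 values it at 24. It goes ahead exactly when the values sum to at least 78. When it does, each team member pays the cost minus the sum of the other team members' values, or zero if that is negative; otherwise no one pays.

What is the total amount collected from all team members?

37

Total value 90 ≥ cost 78, so it is built.
Member 1: others sum to 80; max(0, 78 - 80) = 0.
Member 2: others sum to 70; max(0, 78 - 70) = 8.
Member 3: others sum to 61; max(0, 78 - 61) = 17.
Member 4: others sum to 83; max(0, 78 - 83) = 0.
Member 5: others sum to 66; max(0, 78 - 66) = 12.
Total collected = 0 + 8 + 17 + 0 + 12 = 37.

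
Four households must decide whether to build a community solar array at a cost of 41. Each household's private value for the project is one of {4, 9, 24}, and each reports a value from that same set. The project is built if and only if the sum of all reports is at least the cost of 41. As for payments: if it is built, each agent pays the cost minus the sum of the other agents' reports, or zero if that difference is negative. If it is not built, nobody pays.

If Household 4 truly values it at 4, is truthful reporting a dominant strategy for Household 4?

Check each profile of the others' reports and compare truth against every alternative report.
Others report (4, 4, 24): truth gives 0, best alternative gives -5.
Others report (4, 24, 4): truth gives 0, best alternative gives -5.
Others report (24, 4, 4): truth gives 0, best alternative gives -5.
Others report (4, 24, 24): truth gives 4, best alternative gives 4.
Others report (9, 9, 24): truth gives 4, best alternative gives 4.
Others report (9, 24, 9): truth gives 4, best alternative gives 4.
(Remaining 21 profiles checked similarly; truth is weakly best in each.)
In every case the truthful report is at least as good as any alternative, so it is a dominant strategy.

Yes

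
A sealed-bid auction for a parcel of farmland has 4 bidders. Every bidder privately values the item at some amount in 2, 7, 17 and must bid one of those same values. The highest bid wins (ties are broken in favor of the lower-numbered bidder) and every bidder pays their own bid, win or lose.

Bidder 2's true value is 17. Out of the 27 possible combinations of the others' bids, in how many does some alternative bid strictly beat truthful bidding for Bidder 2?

Others bid (2, 2, 2): truth gives 0; bid 7 gives 10 > 0. Violating.
Others bid (2, 2, 7): truth gives 0; bid 7 gives 10 > 0. Violating.
Others bid (2, 7, 2): truth gives 0; bid 7 gives 10 > 0. Violating.
Others bid (2, 7, 7): truth gives 0; bid 7 gives 10 > 0. Violating.
Others bid (2, 2, 17): truth gives 0; no alternative beats it.
Others bid (2, 7, 17): truth gives 0; no alternative beats it.
(Checking all 27 profiles: 13 have a profitable deviation, 14 do not.)

13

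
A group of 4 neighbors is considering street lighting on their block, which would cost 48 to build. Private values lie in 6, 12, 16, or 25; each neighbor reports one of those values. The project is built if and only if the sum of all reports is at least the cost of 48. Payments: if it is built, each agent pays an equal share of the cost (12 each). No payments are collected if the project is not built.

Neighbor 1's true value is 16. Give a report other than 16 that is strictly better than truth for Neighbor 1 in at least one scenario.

25

Suppose Neighbor 2 reports 6, Neighbor 3 reports 6 and Neighbor 4 reports 12.
Report 16: project not built, utility 0.
Report 25: project built, pays 12, utility 16 - 12 = 4.
So reporting 25 beats truth here (4 > 0).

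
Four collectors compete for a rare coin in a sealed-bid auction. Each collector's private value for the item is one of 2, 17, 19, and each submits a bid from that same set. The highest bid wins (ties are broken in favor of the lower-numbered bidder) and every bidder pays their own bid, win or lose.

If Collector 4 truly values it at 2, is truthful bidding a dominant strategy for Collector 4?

Check each profile of the others' bids and compare truth against every alternative bid.
Others bid (2, 2, 17): truth gives -2, best alternative gives -17.
Others bid (2, 2, 19): truth gives -2, best alternative gives -17.
Others bid (2, 17, 2): truth gives -2, best alternative gives -17.
Others bid (2, 17, 17): truth gives -2, best alternative gives -17.
Others bid (2, 17, 19): truth gives -2, best alternative gives -17.
Others bid (2, 19, 2): truth gives -2, best alternative gives -17.
(Remaining 21 profiles checked similarly; truth is weakly best in each.)
In every case the truthful bid is at least as good as any alternative, so it is a dominant strategy.

Yes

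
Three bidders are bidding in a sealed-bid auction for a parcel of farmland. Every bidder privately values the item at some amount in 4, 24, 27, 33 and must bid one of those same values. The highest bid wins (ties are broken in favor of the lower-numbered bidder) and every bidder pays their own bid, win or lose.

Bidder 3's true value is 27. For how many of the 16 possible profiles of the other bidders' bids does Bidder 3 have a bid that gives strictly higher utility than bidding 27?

13

Others bid (4, 4): truth gives 0; bid 24 gives 3 > 0. Violating.
Others bid (4, 27): truth gives -27; bid 4 gives -4 > -27. Violating.
Others bid (4, 33): truth gives -27; bid 4 gives -4 > -27. Violating.
Others bid (24, 27): truth gives -27; bid 4 gives -4 > -27. Violating.
Others bid (4, 24): truth gives 0; no alternative beats it.
Others bid (24, 4): truth gives 0; no alternative beats it.
(Checking all 16 profiles: 13 have a profitable deviation, 3 do not.)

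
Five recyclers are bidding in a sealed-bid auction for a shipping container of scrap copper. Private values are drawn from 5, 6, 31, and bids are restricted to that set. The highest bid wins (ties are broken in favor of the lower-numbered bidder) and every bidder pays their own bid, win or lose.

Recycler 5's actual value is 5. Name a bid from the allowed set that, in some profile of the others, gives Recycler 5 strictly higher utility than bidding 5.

Suppose Recycler 1 bids 5, Recycler 2 bids 5, Recycler 3 bids 5 and Recycler 4 bids 5.
Bid 5: loses but pays 5, utility -5.
Bid 6: wins, pays 6, utility 5 - 6 = -1.
So bidding 6 beats truth here (-1 > -5).

6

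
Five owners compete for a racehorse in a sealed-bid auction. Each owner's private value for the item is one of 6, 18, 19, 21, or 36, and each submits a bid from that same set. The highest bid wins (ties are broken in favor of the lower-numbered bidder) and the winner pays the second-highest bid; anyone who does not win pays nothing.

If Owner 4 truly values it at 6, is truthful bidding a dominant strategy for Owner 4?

Yes

Check each profile of the others' bids and compare truth against every alternative bid.
Others bid (6, 6, 6, 18): truth gives 0, best alternative gives -12.
Others bid (6, 6, 6, 6): truth gives 0, best alternative gives 0.
Others bid (6, 6, 6, 19): truth gives 0, best alternative gives 0.
Others bid (6, 6, 6, 21): truth gives 0, best alternative gives 0.
Others bid (6, 6, 6, 36): truth gives 0, best alternative gives 0.
Others bid (6, 6, 18, 6): truth gives 0, best alternative gives 0.
(Remaining 619 profiles checked similarly; truth is weakly best in each.)
In every case the truthful bid is at least as good as any alternative, so it is a dominant strategy.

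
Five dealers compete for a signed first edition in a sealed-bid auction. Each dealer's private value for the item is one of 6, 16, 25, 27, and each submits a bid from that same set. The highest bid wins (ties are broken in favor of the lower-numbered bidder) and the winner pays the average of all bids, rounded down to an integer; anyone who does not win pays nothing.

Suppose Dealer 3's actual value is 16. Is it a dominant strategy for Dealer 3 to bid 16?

Consider the case where Dealer 1 bids 6, Dealer 2 bids 6, Dealer 4 bids 6 and Dealer 5 bids 25.
Truthful bid 16: loses, pays 0, utility 0.
Bid 25 instead: wins, pays 13, utility 16 - 13 = 3.
Since 3 > 0, bidding 25 is strictly better here, so truthful bidding is not dominant.

No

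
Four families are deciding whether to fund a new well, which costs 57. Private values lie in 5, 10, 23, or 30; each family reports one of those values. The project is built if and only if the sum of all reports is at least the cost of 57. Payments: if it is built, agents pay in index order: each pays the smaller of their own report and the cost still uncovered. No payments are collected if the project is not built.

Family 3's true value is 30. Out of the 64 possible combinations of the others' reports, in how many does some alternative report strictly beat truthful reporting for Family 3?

Others report (5, 5, 30): truth gives 0; report 23 gives 7 > 0. Violating.
Others report (5, 10, 23): truth gives 0; report 23 gives 7 > 0. Violating.
Others report (5, 10, 30): truth gives 0; report 23 gives 7 > 0. Violating.
Others report (5, 23, 10): truth gives 1; report 23 gives 7 > 1. Violating.
Others report (5, 5, 5): truth gives 0; no alternative beats it.
Others report (5, 5, 10): truth gives 0; no alternative beats it.
(Checking all 64 profiles: 35 have a profitable deviation, 29 do not.)

35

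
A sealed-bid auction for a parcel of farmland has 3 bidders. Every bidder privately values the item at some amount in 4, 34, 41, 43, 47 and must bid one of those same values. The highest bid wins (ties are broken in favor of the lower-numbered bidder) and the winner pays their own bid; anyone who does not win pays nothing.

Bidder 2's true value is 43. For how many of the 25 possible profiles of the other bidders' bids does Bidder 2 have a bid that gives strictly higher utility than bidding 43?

6

Others bid (4, 4): truth gives 0; bid 34 gives 9 > 0. Violating.
Others bid (4, 34): truth gives 0; bid 34 gives 9 > 0. Violating.
Others bid (4, 41): truth gives 0; bid 41 gives 2 > 0. Violating.
Others bid (34, 4): truth gives 0; bid 41 gives 2 > 0. Violating.
Others bid (4, 43): truth gives 0; no alternative beats it.
Others bid (4, 47): truth gives 0; no alternative beats it.
(Checking all 25 profiles: 6 have a profitable deviation, 19 do not.)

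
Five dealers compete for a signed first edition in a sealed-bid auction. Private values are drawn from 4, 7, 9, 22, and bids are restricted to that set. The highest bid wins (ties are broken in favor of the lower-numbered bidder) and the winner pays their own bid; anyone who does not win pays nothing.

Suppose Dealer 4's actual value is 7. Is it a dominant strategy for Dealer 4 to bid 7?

Check each profile of the others' bids and compare truth against every alternative bid.
Others bid (4, 4, 4, 4): truth gives 0, best alternative gives 0.
Others bid (4, 4, 4, 7): truth gives 0, best alternative gives 0.
Others bid (4, 4, 4, 9): truth gives 0, best alternative gives 0.
Others bid (4, 4, 4, 22): truth gives 0, best alternative gives 0.
Others bid (4, 4, 7, 4): truth gives 0, best alternative gives 0.
Others bid (4, 4, 7, 7): truth gives 0, best alternative gives 0.
(Remaining 250 profiles checked similarly; truth is weakly best in each.)
In every case the truthful bid is at least as good as any alternative, so it is a dominant strategy.

Yes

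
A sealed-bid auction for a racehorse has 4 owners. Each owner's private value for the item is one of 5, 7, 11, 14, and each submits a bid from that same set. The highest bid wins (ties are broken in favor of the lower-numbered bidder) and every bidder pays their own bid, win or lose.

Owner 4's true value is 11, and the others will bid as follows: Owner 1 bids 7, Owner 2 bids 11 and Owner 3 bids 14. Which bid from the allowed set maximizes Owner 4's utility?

Bid 5: loses but pays 5, utility -5.
Bid 7: loses but pays 7, utility -7.
Bid 11: loses but pays 11, utility -11.
Bid 14: loses but pays 14, utility -14.
The best choice is 5 with utility -5.

5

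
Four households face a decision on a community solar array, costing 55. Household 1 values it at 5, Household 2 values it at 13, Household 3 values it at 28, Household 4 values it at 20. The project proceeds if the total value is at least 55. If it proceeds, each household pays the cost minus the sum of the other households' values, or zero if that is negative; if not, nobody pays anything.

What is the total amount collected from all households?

28

Total value 66 ≥ cost 55, so it is built.
Household 1: others sum to 61; max(0, 55 - 61) = 0.
Household 2: others sum to 53; max(0, 55 - 53) = 2.
Household 3: others sum to 38; max(0, 55 - 38) = 17.
Household 4: others sum to 46; max(0, 55 - 46) = 9.
Total collected = 0 + 2 + 17 + 9 = 28.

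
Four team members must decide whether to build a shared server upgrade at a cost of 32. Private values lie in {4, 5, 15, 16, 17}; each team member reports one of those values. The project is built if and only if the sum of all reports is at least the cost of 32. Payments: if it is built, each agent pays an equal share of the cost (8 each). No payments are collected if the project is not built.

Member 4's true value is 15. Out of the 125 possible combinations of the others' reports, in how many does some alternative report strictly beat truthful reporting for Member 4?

1

Others report (5, 5, 5): truth gives 0; report 17 gives 7 > 0. Violating.
Others report (4, 4, 4): truth gives 0; no alternative beats it.
Others report (4, 4, 5): truth gives 0; no alternative beats it.
(Checking all 125 profiles: 1 has a profitable deviation, 124 do not.)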